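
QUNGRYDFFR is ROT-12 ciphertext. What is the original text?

EIBUFMRTTF

Q(16): 16−12=4 → E
U(20): 20−12=8 → I
N(13): 13−12=1 → B
G(6): 6−12=-6≡20 → U
R(17): 17−12=5 → F
Y(24): 24−12=12 → M
D(3): 3−12=-9≡17 → R
F(5): 5−12=-7≡19 → T
F(5): 5−12=-7≡19 → T
R(17): 17−12=5 → F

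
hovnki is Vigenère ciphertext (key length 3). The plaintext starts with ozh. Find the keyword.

tpo

Subtract each crib letter from the matching ciphertext letter (mod 26):
h(7)−o(14)=-7≡19 → t
o(14)−z(25)=-11≡15 → p
v(21)−h(7)=14 → o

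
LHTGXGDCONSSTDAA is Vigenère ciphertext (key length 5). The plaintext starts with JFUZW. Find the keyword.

Subtract each crib letter from the matching ciphertext letter (mod 26):
L(11)−J(9)=2 → C
H(7)−F(5)=2 → C
T(19)−U(20)=-1≡25 → Z
G(6)−Z(25)=-19≡7 → H
X(23)−W(22)=1 → B

CCZHB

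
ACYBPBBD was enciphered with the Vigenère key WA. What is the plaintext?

ECCBTBFD

Repeat the key across the ciphertext: WAWAWAWA
A(0)−W(22): -22≡4 → E
C(2)−A(0): 2 → C
Y(24)−W(22): 2 → C
B(1)−A(0): 1 → B
P(15)−W(22): -7≡19 → T
B(1)−A(0): 1 → B
B(1)−W(22): -21≡5 → F
D(3)−A(0): 3 → D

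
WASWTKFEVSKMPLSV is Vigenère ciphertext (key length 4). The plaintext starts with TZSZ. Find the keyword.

DBAX

Subtract each crib letter from the matching ciphertext letter (mod 26):
W(22)−T(19)=3 → D
A(0)−Z(25)=-25≡1 → B
S(18)−S(18)=0 → A
W(22)−Z(25)=-3≡23 → X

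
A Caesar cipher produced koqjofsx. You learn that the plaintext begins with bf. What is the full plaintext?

bfhafwjo

From the crib: k(10)−b(1)=9, so the shift is 9.
Subtract 9 from each ciphertext letter:
k(10): 10−9=1 → b
o(14): 14−9=5 → f
q(16): 16−9=7 → h
j(9): 9−9=0 → a
o(14): 14−9=5 → f
f(5): 5−9=-4≡22 → w
s(18): 18−9=9 → j
x(23): 23−9=14 → o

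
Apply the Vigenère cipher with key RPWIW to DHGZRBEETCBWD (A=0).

UWCHNSTABYSLZ

Repeat the key across the message: RPWIWRPWIWRPW
D(3)+R(17): 20 → U
H(7)+P(15): 22 → W
G(6)+W(22): 28≡2 → C
Z(25)+I(8): 33≡7 → H
R(17)+W(22): 39≡13 → N
B(1)+R(17): 18 → S
E(4)+P(15): 19 → T
E(4)+W(22): 26≡0 → A
T(19)+I(8): 27≡1 → B
C(2)+W(22): 24 → Y
B(1)+R(17): 18 → S
W(22)+P(15): 37≡11 → L
D(3)+W(22): 25 → Z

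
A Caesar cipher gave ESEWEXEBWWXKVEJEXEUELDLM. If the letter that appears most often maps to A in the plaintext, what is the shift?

4

The most frequent ciphertext letter is E (appears 8 times).
E is position 4; A is position 0.
Shift = 4.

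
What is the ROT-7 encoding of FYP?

F(5): 5+7=12 → M
Y(24): 24+7=31≡5 → F
P(15): 15+7=22 → W

MFW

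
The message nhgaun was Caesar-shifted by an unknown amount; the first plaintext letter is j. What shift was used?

4

From the crib: n(13)−j(9)=4, so the shift is 4.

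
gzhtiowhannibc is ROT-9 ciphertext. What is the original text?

g(6): 6−9=-3≡23 → x
z(25): 25−9=16 → q
h(7): 7−9=-2≡24 → y
t(19): 19−9=10 → k
i(8): 8−9=-1≡25 → z
o(14): 14−9=5 → f
w(22): 22−9=13 → n
h(7): 7−9=-2≡24 → y
a(0): 0−9=-9≡17 → r
n(13): 13−9=4 → e
n(13): 13−9=4 → e
i(8): 8−9=-1≡25 → z
b(1): 1−9=-8≡18 → s
c(2): 2−9=-7≡19 → t

xqykzfnyreezst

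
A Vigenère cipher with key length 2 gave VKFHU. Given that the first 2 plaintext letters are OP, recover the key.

Subtract each crib letter from the matching ciphertext letter (mod 26):
V(21)−O(14)=7 → H
K(10)−P(15)=-5≡21 → V

HV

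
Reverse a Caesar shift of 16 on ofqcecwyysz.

o(14): 14−16=-2≡24 → y
f(5): 5−16=-11≡15 → p
q(16): 16−16=0 → a
c(2): 2−16=-14≡12 → m
e(4): 4−16=-12≡14 → o
c(2): 2−16=-14≡12 → m
w(22): 22−16=6 → g
y(24): 24−16=8 → i
y(24): 24−16=8 → i
s(18): 18−16=2 → c
z(25): 25−16=9 → j

ypamomgiicj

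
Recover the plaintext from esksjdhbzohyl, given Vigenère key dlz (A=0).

bhlpyeeqalwzi

Repeat the key across the ciphertext: dlzdlzdlzdlzd
e(4)−d(3): 1 → b
s(18)−l(11): 7 → h
k(10)−z(25): -15≡11 → l
s(18)−d(3): 15 → p
j(9)−l(11): -2≡24 → y
d(3)−z(25): -22≡4 → e
h(7)−d(3): 4 → e
b(1)−l(11): -10≡16 → q
z(25)−z(25): 0 → a
o(14)−d(3): 11 → l
h(7)−l(11): -4≡22 → w
y(24)−z(25): -1≡25 → z
l(11)−d(3): 8 → i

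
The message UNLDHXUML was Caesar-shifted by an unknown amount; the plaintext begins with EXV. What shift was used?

From the crib: U(20)−E(4)=16, so the shift is 16.

16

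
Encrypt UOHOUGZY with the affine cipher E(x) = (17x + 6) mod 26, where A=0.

U(20): 17·20+6=346≡8 → I
O(14): 17·14+6=244≡10 → K
H(7): 17·7+6=125≡21 → V
O(14): 17·14+6=244≡10 → K
U(20): 17·20+6=346≡8 → I
G(6): 17·6+6=108≡4 → E
Z(25): 17·25+6=431≡15 → P
Y(24): 17·24+6=414≡24 → Y

IKVKIEPY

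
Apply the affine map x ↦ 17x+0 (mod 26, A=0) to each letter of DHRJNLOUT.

D(3): 17·3+0=51≡25 → Z
H(7): 17·7+0=119≡15 → P
R(17): 17·17+0=289≡3 → D
J(9): 17·9+0=153≡23 → X
N(13): 17·13+0=221≡13 → N
L(11): 17·11+0=187≡5 → F
O(14): 17·14+0=238≡4 → E
U(20): 17·20+0=340≡2 → C
T(19): 17·19+0=323≡11 → L

ZPDXNFECL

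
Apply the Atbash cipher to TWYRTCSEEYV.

T(19) → G(6)
W(22) → D(3)
Y(24) → B(1)
R(17) → I(8)
T(19) → G(6)
C(2) → X(23)
S(18) → H(7)
E(4) → V(21)
E(4) → V(21)
Y(24) → B(1)
V(21) → E(4)

GDBIGXHVVBE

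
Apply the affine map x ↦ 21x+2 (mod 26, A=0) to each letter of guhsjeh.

ygtqjit

g(6): 21·6+2=128≡24 → y
u(20): 21·20+2=422≡6 → g
h(7): 21·7+2=149≡19 → t
s(18): 21·18+2=380≡16 → q
j(9): 21·9+2=191≡9 → j
e(4): 21·4+2=86≡8 → i
h(7): 21·7+2=149≡19 → t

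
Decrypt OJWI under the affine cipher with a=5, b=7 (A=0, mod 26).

The inverse of 5 mod 26 is 21, since 5·21=105≡1. Apply D(y)=21·(y−7) mod 26:
O(14): 21·(14−7)=147≡17 → R
J(9): 21·(9−7)=42≡16 → Q
W(22): 21·(22−7)=315≡3 → D
I(8): 21·(8−7)=21 → V

RQDV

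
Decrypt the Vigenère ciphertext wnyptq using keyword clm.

ucmnie

Repeat the key across the ciphertext: clmclm
w(22)−c(2): 20 → u
n(13)−l(11): 2 → c
y(24)−m(12): 12 → m
p(15)−c(2): 13 → n
t(19)−l(11): 8 → i
q(16)−m(12): 4 → e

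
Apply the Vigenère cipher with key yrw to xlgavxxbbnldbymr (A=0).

Repeat the key across the message: yrwyrwyrwyrwyrwy
x(23)+y(24): 47≡21 → v
l(11)+r(17): 28≡2 → c
g(6)+w(22): 28≡2 → c
a(0)+y(24): 24 → y
v(21)+r(17): 38≡12 → m
x(23)+w(22): 45≡19 → t
x(23)+y(24): 47≡21 → v
b(1)+r(17): 18 → s
b(1)+w(22): 23 → x
n(13)+y(24): 37≡11 → l
l(11)+r(17): 28≡2 → c
d(3)+w(22): 25 → z
b(1)+y(24): 25 → z
y(24)+r(17): 41≡15 → p
m(12)+w(22): 34≡8 → i
r(17)+y(24): 41≡15 → p

vccymtvsxlczzpip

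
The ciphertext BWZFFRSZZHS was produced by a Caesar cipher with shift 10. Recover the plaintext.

RMPVVHIPPXI

B(1): 1−10=-9≡17 → R
W(22): 22−10=12 → M
Z(25): 25−10=15 → P
F(5): 5−10=-5≡21 → V
F(5): 5−10=-5≡21 → V
R(17): 17−10=7 → H
S(18): 18−10=8 → I
Z(25): 25−10=15 → P
Z(25): 25−10=15 → P
H(7): 7−10=-3≡23 → X
S(18): 18−10=8 → I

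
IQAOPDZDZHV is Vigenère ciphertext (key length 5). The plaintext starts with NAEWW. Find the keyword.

Subtract each crib letter from the matching ciphertext letter (mod 26):
I(8)−N(13)=-5≡21 → V
Q(16)−A(0)=16 → Q
A(0)−E(4)=-4≡22 → W
O(14)−W(22)=-8≡18 → S
P(15)−W(22)=-7≡19 → T

VQWST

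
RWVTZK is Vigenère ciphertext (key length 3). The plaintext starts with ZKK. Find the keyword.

Subtract each crib letter from the matching ciphertext letter (mod 26):
R(17)−Z(25)=-8≡18 → S
W(22)−K(10)=12 → M
V(21)−K(10)=11 → L

SML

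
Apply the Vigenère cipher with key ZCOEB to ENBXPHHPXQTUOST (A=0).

DPPBQGJDBRSWCWU

Repeat the key across the message: ZCOEBZCOEBZCOEB
E(4)+Z(25): 29≡3 → D
N(13)+C(2): 15 → P
B(1)+O(14): 15 → P
X(23)+E(4): 27≡1 → B
P(15)+B(1): 16 → Q
H(7)+Z(25): 32≡6 → G
H(7)+C(2): 9 → J
P(15)+O(14): 29≡3 → D
X(23)+E(4): 27≡1 → B
Q(16)+B(1): 17 → R
T(19)+Z(25): 44≡18 → S
U(20)+C(2): 22 → W
O(14)+O(14): 28≡2 → C
S(18)+E(4): 22 → W
T(19)+B(1): 20 → U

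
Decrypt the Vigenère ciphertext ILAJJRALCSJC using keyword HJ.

Repeat the key across the ciphertext: HJHJHJHJHJHJ
I(8)−H(7): 1 → B
L(11)−J(9): 2 → C
A(0)−H(7): -7≡19 → T
J(9)−J(9): 0 → A
J(9)−H(7): 2 → C
R(17)−J(9): 8 → I
A(0)−H(7): -7≡19 → T
L(11)−J(9): 2 → C
C(2)−H(7): -5≡21 → V
S(18)−J(9): 9 → J
J(9)−H(7): 2 → C
C(2)−J(9): -7≡19 → T

BCTACITCVJCT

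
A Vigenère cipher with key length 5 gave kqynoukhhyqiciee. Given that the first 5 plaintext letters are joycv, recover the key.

Subtract each crib letter from the matching ciphertext letter (mod 26):
k(10)−j(9)=1 → b
q(16)−o(14)=2 → c
y(24)−y(24)=0 → a
n(13)−c(2)=11 → l
o(14)−v(21)=-7≡19 → t

bcalt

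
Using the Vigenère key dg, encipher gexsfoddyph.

jkayiugjbvk

Repeat the key across the message: dgdgdgdgdgd
g(6)+d(3): 9 → j
e(4)+g(6): 10 → k
x(23)+d(3): 26≡0 → a
s(18)+g(6): 24 → y
f(5)+d(3): 8 → i
o(14)+g(6): 20 → u
d(3)+d(3): 6 → g
d(3)+g(6): 9 → j
y(24)+d(3): 27≡1 → b
p(15)+g(6): 21 → v
h(7)+d(3): 10 → k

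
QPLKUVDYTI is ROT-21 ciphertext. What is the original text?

Q(16): 16−21=-5≡21 → V
P(15): 15−21=-6≡20 → U
L(11): 11−21=-10≡16 → Q
K(10): 10−21=-11≡15 → P
U(20): 20−21=-1≡25 → Z
V(21): 21−21=0 → A
D(3): 3−21=-18≡8 → I
Y(24): 24−21=3 → D
T(19): 19−21=-2≡24 → Y
I(8): 8−21=-13≡13 → N

VUQPZAIDYN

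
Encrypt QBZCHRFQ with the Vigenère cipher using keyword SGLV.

Repeat the key across the message: SGLVSGLV
Q(16)+S(18): 34≡8 → I
B(1)+G(6): 7 → H
Z(25)+L(11): 36≡10 → K
C(2)+V(21): 23 → X
H(7)+S(18): 25 → Z
R(17)+G(6): 23 → X
F(5)+L(11): 16 → Q
Q(16)+V(21): 37≡11 → L

IHKXZXQL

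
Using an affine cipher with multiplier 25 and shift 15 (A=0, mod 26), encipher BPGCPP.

OAJNAA

B(1): 25·1+15=40≡14 → O
P(15): 25·15+15=390≡0 → A
G(6): 25·6+15=165≡9 → J
C(2): 25·2+15=65≡13 → N
P(15): 25·15+15=390≡0 → A
P(15): 25·15+15=390≡0 → A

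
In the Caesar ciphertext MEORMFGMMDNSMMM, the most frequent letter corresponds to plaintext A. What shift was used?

12

The most frequent ciphertext letter is M (appears 7 times).
M is position 12; A is position 0.
Shift = 12.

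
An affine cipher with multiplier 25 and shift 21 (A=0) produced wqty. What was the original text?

The inverse of 25 mod 26 is 25, since 25·25=625≡1. Apply D(y)=25·(y−21) mod 26:
w(22): 25·(22−21)=25 → z
q(16): 25·(16−21)=-125≡5 → f
t(19): 25·(19−21)=-50≡2 → c
y(24): 25·(24−21)=75≡23 → x

zfcx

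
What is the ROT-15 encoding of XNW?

MCL

X(23): 23+15=38≡12 → M
N(13): 13+15=28≡2 → C
W(22): 22+15=37≡11 → L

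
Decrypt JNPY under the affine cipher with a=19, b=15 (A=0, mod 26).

MEAV

The inverse of 19 mod 26 is 11, since 19·11=209≡1. Apply D(y)=11·(y−15) mod 26:
J(9): 11·(9−15)=-66≡12 → M
N(13): 11·(13−15)=-22≡4 → E
P(15): 11·(15−15)=0 → A
Y(24): 11·(24−15)=99≡21 → V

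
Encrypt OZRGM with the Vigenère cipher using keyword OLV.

Repeat the key across the message: OLVOL
O(14)+O(14): 28≡2 → C
Z(25)+L(11): 36≡10 → K
R(17)+V(21): 38≡12 → M
G(6)+O(14): 20 → U
M(12)+L(11): 23 → X

CKMUX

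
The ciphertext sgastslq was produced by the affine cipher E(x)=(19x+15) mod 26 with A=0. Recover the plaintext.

hfrhshil

The inverse of 19 mod 26 is 11, since 19·11=209≡1. Apply D(y)=11·(y−15) mod 26:
s(18): 11·(18−15)=33≡7 → h
g(6): 11·(6−15)=-99≡5 → f
a(0): 11·(0−15)=-165≡17 → r
s(18): 11·(18−15)=33≡7 → h
t(19): 11·(19−15)=44≡18 → s
s(18): 11·(18−15)=33≡7 → h
l(11): 11·(11−15)=-44≡8 → i
q(16): 11·(16−15)=11 → l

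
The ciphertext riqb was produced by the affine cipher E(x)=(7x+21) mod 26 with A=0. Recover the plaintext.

sndm

The inverse of 7 mod 26 is 15, since 7·15=105≡1. Apply D(y)=15·(y−21) mod 26:
r(17): 15·(17−21)=-60≡18 → s
i(8): 15·(8−21)=-195≡13 → n
q(16): 15·(16−21)=-75≡3 → d
b(1): 15·(1−21)=-300≡12 → m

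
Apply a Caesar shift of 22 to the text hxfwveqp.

dtbsraml

h(7): 7+22=29≡3 → d
x(23): 23+22=45≡19 → t
f(5): 5+22=27≡1 → b
w(22): 22+22=44≡18 → s
v(21): 21+22=43≡17 → r
e(4): 4+22=26≡0 → a
q(16): 16+22=38≡12 → m
p(15): 15+22=37≡11 → l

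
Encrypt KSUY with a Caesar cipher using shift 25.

K(10): 10+25=35≡9 → J
S(18): 18+25=43≡17 → R
U(20): 20+25=45≡19 → T
Y(24): 24+25=49≡23 → X

JRTX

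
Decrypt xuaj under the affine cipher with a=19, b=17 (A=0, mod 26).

ohvq

The inverse of 19 mod 26 is 11, since 19·11=209≡1. Apply D(y)=11·(y−17) mod 26:
x(23): 11·(23−17)=66≡14 → o
u(20): 11·(20−17)=33≡7 → h
a(0): 11·(0−17)=-187≡21 → v
j(9): 11·(9−17)=-88≡16 → q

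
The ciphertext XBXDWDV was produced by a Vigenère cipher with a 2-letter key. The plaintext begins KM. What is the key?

NP

Subtract each crib letter from the matching ciphertext letter (mod 26):
X(23)−K(10)=13 → N
B(1)−M(12)=-11≡15 → P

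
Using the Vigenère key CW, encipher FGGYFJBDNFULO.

Repeat the key across the message: CWCWCWCWCWCWC
F(5)+C(2): 7 → H
G(6)+W(22): 28≡2 → C
G(6)+C(2): 8 → I
Y(24)+W(22): 46≡20 → U
F(5)+C(2): 7 → H
J(9)+W(22): 31≡5 → F
B(1)+C(2): 3 → D
D(3)+W(22): 25 → Z
N(13)+C(2): 15 → P
F(5)+W(22): 27≡1 → B
U(20)+C(2): 22 → W
L(11)+W(22): 33≡7 → H
O(14)+C(2): 16 → Q

HCIUHFDZPBWHQ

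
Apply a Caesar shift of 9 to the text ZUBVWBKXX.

Z(25): 25+9=34≡8 → I
U(20): 20+9=29≡3 → D
B(1): 1+9=10 → K
V(21): 21+9=30≡4 → E
W(22): 22+9=31≡5 → F
B(1): 1+9=10 → K
K(10): 10+9=19 → T
X(23): 23+9=32≡6 → G
X(23): 23+9=32≡6 → G

IDKEFKTGG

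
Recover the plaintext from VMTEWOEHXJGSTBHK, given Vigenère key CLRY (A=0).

TBCGUDNJVYPURQQM

Repeat the key across the ciphertext: CLRYCLRYCLRYCLRY
V(21)−C(2): 19 → T
M(12)−L(11): 1 → B
T(19)−R(17): 2 → C
E(4)−Y(24): -20≡6 → G
W(22)−C(2): 20 → U
O(14)−L(11): 3 → D
E(4)−R(17): -13≡13 → N
H(7)−Y(24): -17≡9 → J
X(23)−C(2): 21 → V
J(9)−L(11): -2≡24 → Y
G(6)−R(17): -11≡15 → P
S(18)−Y(24): -6≡20 → U
T(19)−C(2): 17 → R
B(1)−L(11): -10≡16 → Q
H(7)−R(17): -10≡16 → Q
K(10)−Y(24): -14≡12 → M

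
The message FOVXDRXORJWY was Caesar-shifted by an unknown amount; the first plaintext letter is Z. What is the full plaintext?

From the crib: F(5)−Z(25)=-20≡6, so the shift is 6.
Subtract 6 from each ciphertext letter:
F(5): 5−6=-1≡25 → Z
O(14): 14−6=8 → I
V(21): 21−6=15 → P
X(23): 23−6=17 → R
D(3): 3−6=-3≡23 → X
R(17): 17−6=11 → L
X(23): 23−6=17 → R
O(14): 14−6=8 → I
R(17): 17−6=11 → L
J(9): 9−6=3 → D
W(22): 22−6=16 → Q
Y(24): 24−6=18 → S

ZIPRXLRILDQS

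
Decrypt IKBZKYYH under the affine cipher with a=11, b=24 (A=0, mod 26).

The inverse of 11 mod 26 is 19, since 11·19=209≡1. Apply D(y)=19·(y−24) mod 26:
I(8): 19·(8−24)=-304≡8 → I
K(10): 19·(10−24)=-266≡20 → U
B(1): 19·(1−24)=-437≡5 → F
Z(25): 19·(25−24)=19 → T
K(10): 19·(10−24)=-266≡20 → U
Y(24): 19·(24−24)=0 → A
Y(24): 19·(24−24)=0 → A
H(7): 19·(7−24)=-323≡15 → P

IUFTUAAP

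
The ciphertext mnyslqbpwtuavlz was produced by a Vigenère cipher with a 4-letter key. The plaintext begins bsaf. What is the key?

Subtract each crib letter from the matching ciphertext letter (mod 26):
m(12)−b(1)=11 → l
n(13)−s(18)=-5≡21 → v
y(24)−a(0)=24 → y
s(18)−f(5)=13 → n

lvyn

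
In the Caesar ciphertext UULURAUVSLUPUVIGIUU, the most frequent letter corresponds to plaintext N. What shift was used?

The most frequent ciphertext letter is U (appears 8 times).
U is position 20; N is position 13.
Shift = 7.

7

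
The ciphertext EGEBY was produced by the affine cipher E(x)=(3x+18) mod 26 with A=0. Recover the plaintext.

EWEDC

The inverse of 3 mod 26 is 9, since 3·9=27≡1. Apply D(y)=9·(y−18) mod 26:
E(4): 9·(4−18)=-126≡4 → E
G(6): 9·(6−18)=-108≡22 → W
E(4): 9·(4−18)=-126≡4 → E
B(1): 9·(1−18)=-153≡3 → D
Y(24): 9·(24−18)=54≡2 → C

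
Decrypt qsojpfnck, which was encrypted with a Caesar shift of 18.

yawrxnvks

q(16): 16−18=-2≡24 → y
s(18): 18−18=0 → a
o(14): 14−18=-4≡22 → w
j(9): 9−18=-9≡17 → r
p(15): 15−18=-3≡23 → x
f(5): 5−18=-13≡13 → n
n(13): 13−18=-5≡21 → v
c(2): 2−18=-16≡10 → k
k(10): 10−18=-8≡18 → s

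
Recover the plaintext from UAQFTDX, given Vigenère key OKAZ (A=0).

GQQGFTX

Repeat the key across the ciphertext: OKAZOKA
U(20)−O(14): 6 → G
A(0)−K(10): -10≡16 → Q
Q(16)−A(0): 16 → Q
F(5)−Z(25): -20≡6 → G
T(19)−O(14): 5 → F
D(3)−K(10): -7≡19 → T
X(23)−A(0): 23 → X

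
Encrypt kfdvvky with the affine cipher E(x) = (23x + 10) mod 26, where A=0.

k(10): 23·10+10=240≡6 → g
f(5): 23·5+10=125≡21 → v
d(3): 23·3+10=79≡1 → b
v(21): 23·21+10=493≡25 → z
v(21): 23·21+10=493≡25 → z
k(10): 23·10+10=240≡6 → g
y(24): 23·24+10=562≡16 → q

gvbzzgq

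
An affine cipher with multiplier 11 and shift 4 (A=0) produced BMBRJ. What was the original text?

VWVNR

The inverse of 11 mod 26 is 19, since 11·19=209≡1. Apply D(y)=19·(y−4) mod 26:
B(1): 19·(1−4)=-57≡21 → V
M(12): 19·(12−4)=152≡22 → W
B(1): 19·(1−4)=-57≡21 → V
R(17): 19·(17−4)=247≡13 → N
J(9): 19·(9−4)=95≡17 → R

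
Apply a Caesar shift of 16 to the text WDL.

MTB

W(22): 22+16=38≡12 → M
D(3): 3+16=19 → T
L(11): 11+16=27≡1 → B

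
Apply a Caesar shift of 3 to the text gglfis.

jjoilv

g(6): 6+3=9 → j
g(6): 6+3=9 → j
l(11): 11+3=14 → o
f(5): 5+3=8 → i
i(8): 8+3=11 → l
s(18): 18+3=21 → v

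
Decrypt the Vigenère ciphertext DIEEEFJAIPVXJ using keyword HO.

Repeat the key across the ciphertext: HOHOHOHOHOHOH
D(3)−H(7): -4≡22 → W
I(8)−O(14): -6≡20 → U
E(4)−H(7): -3≡23 → X
E(4)−O(14): -10≡16 → Q
E(4)−H(7): -3≡23 → X
F(5)−O(14): -9≡17 → R
J(9)−H(7): 2 → C
A(0)−O(14): -14≡12 → M
I(8)−H(7): 1 → B
P(15)−O(14): 1 → B
V(21)−H(7): 14 → O
X(23)−O(14): 9 → J
J(9)−H(7): 2 → C

WUXQXRCMBBOJC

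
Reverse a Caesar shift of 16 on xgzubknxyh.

x(23): 23−16=7 → h
g(6): 6−16=-10≡16 → q
z(25): 25−16=9 → j
u(20): 20−16=4 → e
b(1): 1−16=-15≡11 → l
k(10): 10−16=-6≡20 → u
n(13): 13−16=-3≡23 → x
x(23): 23−16=7 → h
y(24): 24−16=8 → i
h(7): 7−16=-9≡17 → r

hqjeluxhir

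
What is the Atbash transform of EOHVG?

E(4) → V(21)
O(14) → L(11)
H(7) → S(18)
V(21) → E(4)
G(6) → T(19)

VLSET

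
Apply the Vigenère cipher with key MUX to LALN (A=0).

Repeat the key across the message: MUXM
L(11)+M(12): 23 → X
A(0)+U(20): 20 → U
L(11)+X(23): 34≡8 → I
N(13)+M(12): 25 → Z

XUIZ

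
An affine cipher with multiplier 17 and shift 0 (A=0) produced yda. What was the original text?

gra

The inverse of 17 mod 26 is 23, since 17·23=391≡1. Apply D(y)=23·(y−0) mod 26:
y(24): 23·(24−0)=552≡6 → g
d(3): 23·(3−0)=69≡17 → r
a(0): 23·(0−0)=0 → a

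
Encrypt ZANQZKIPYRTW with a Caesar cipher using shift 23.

Z(25): 25+23=48≡22 → W
A(0): 0+23=23 → X
N(13): 13+23=36≡10 → K
Q(16): 16+23=39≡13 → N
Z(25): 25+23=48≡22 → W
K(10): 10+23=33≡7 → H
I(8): 8+23=31≡5 → F
P(15): 15+23=38≡12 → M
Y(24): 24+23=47≡21 → V
R(17): 17+23=40≡14 → O
T(19): 19+23=42≡16 → Q
W(22): 22+23=45≡19 → T

WXKNWHFMVOQT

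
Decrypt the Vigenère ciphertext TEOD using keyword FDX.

OBRY

Repeat the key across the ciphertext: FDXF
T(19)−F(5): 14 → O
E(4)−D(3): 1 → B
O(14)−X(23): -9≡17 → R
D(3)−F(5): -2≡24 → Y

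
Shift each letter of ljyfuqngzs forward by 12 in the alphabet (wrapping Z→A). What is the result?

xvkrgczsle

l(11): 11+12=23 → x
j(9): 9+12=21 → v
y(24): 24+12=36≡10 → k
f(5): 5+12=17 → r
u(20): 20+12=32≡6 → g
q(16): 16+12=28≡2 → c
n(13): 13+12=25 → z
g(6): 6+12=18 → s
z(25): 25+12=37≡11 → l
s(18): 18+12=30≡4 → e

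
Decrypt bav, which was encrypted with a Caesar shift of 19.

ihc

b(1): 1−19=-18≡8 → i
a(0): 0−19=-19≡7 → h
v(21): 21−19=2 → c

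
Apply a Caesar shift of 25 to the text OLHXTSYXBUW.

NKGWSRXWATV

O(14): 14+25=39≡13 → N
L(11): 11+25=36≡10 → K
H(7): 7+25=32≡6 → G
X(23): 23+25=48≡22 → W
T(19): 19+25=44≡18 → S
S(18): 18+25=43≡17 → R
Y(24): 24+25=49≡23 → X
X(23): 23+25=48≡22 → W
B(1): 1+25=26≡0 → A
U(20): 20+25=45≡19 → T
W(22): 22+25=47≡21 → V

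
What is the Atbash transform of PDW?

P(15) → K(10)
D(3) → W(22)
W(22) → D(3)

KWD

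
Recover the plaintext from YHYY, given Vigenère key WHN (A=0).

Repeat the key across the ciphertext: WHNW
Y(24)−W(22): 2 → C
H(7)−H(7): 0 → A
Y(24)−N(13): 11 → L
Y(24)−W(22): 2 → C

CALC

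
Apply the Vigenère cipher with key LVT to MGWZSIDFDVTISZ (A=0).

Repeat the key across the message: LVTLVTLVTLVTLV
M(12)+L(11): 23 → X
G(6)+V(21): 27≡1 → B
W(22)+T(19): 41≡15 → P
Z(25)+L(11): 36≡10 → K
S(18)+V(21): 39≡13 → N
I(8)+T(19): 27≡1 → B
D(3)+L(11): 14 → O
F(5)+V(21): 26≡0 → A
D(3)+T(19): 22 → W
V(21)+L(11): 32≡6 → G
T(19)+V(21): 40≡14 → O
I(8)+T(19): 27≡1 → B
S(18)+L(11): 29≡3 → D
Z(25)+V(21): 46≡20 → U

XBPKNBOAWGOBDU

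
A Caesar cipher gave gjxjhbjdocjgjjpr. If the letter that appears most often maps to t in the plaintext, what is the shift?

The most frequent ciphertext letter is j (appears 6 times).
j is position 9; t is position 19.
Shift = -10≡16.

16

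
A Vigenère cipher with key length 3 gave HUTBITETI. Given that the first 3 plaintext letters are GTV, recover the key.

BBY

Subtract each crib letter from the matching ciphertext letter (mod 26):
H(7)−G(6)=1 → B
U(20)−T(19)=1 → B
T(19)−V(21)=-2≡24 → Y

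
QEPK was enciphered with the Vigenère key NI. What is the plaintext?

DWCC

Repeat the key across the ciphertext: NINI
Q(16)−N(13): 3 → D
E(4)−I(8): -4≡22 → W
P(15)−N(13): 2 → C
K(10)−I(8): 2 → C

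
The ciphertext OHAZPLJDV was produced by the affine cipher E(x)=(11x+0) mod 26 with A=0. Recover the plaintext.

The inverse of 11 mod 26 is 19, since 11·19=209≡1. Apply D(y)=19·(y−0) mod 26:
O(14): 19·(14−0)=266≡6 → G
H(7): 19·(7−0)=133≡3 → D
A(0): 19·(0−0)=0 → A
Z(25): 19·(25−0)=475≡7 → H
P(15): 19·(15−0)=285≡25 → Z
L(11): 19·(11−0)=209≡1 → B
J(9): 19·(9−0)=171≡15 → P
D(3): 19·(3−0)=57≡5 → F
V(21): 19·(21−0)=399≡9 → J

GDAHZBPFJ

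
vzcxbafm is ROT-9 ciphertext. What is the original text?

mqtosrwd

v(21): 21−9=12 → m
z(25): 25−9=16 → q
c(2): 2−9=-7≡19 → t
x(23): 23−9=14 → o
b(1): 1−9=-8≡18 → s
a(0): 0−9=-9≡17 → r
f(5): 5−9=-4≡22 → w
m(12): 12−9=3 → d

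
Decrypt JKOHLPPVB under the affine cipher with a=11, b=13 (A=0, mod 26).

The inverse of 11 mod 26 is 19, since 11·19=209≡1. Apply D(y)=19·(y−13) mod 26:
J(9): 19·(9−13)=-76≡2 → C
K(10): 19·(10−13)=-57≡21 → V
O(14): 19·(14−13)=19 → T
H(7): 19·(7−13)=-114≡16 → Q
L(11): 19·(11−13)=-38≡14 → O
P(15): 19·(15−13)=38≡12 → M
P(15): 19·(15−13)=38≡12 → M
V(21): 19·(21−13)=152≡22 → W
B(1): 19·(1−13)=-228≡6 → G

CVTQOMMWG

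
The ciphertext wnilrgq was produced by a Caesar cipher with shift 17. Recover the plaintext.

w(22): 22−17=5 → f
n(13): 13−17=-4≡22 → w
i(8): 8−17=-9≡17 → r
l(11): 11−17=-6≡20 → u
r(17): 17−17=0 → a
g(6): 6−17=-11≡15 → p
q(16): 16−17=-1≡25 → z

fwruapz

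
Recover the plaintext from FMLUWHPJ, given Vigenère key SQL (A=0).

Repeat the key across the ciphertext: SQLSQLSQ
F(5)−S(18): -13≡13 → N
M(12)−Q(16): -4≡22 → W
L(11)−L(11): 0 → A
U(20)−S(18): 2 → C
W(22)−Q(16): 6 → G
H(7)−L(11): -4≡22 → W
P(15)−S(18): -3≡23 → X
J(9)−Q(16): -7≡19 → T

NWACGWXT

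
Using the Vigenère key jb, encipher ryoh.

azxi

Repeat the key across the message: jbjb
r(17)+j(9): 26≡0 → a
y(24)+b(1): 25 → z
o(14)+j(9): 23 → x
h(7)+b(1): 8 → i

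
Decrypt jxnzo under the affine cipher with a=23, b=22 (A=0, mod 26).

The inverse of 23 mod 26 is 17, since 23·17=391≡1. Apply D(y)=17·(y−22) mod 26:
j(9): 17·(9−22)=-221≡13 → n
x(23): 17·(23−22)=17 → r
n(13): 17·(13−22)=-153≡3 → d
z(25): 17·(25−22)=51≡25 → z
o(14): 17·(14−22)=-136≡20 → u

nrdzu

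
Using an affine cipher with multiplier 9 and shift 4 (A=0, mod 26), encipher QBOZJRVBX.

SNAVHBLND

Q(16): 9·16+4=148≡18 → S
B(1): 9·1+4=13 → N
O(14): 9·14+4=130≡0 → A
Z(25): 9·25+4=229≡21 → V
J(9): 9·9+4=85≡7 → H
R(17): 9·17+4=157≡1 → B
V(21): 9·21+4=193≡11 → L
B(1): 9·1+4=13 → N
X(23): 9·23+4=211≡3 → D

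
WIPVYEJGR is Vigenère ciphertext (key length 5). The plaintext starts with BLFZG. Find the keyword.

VXKWS

Subtract each crib letter from the matching ciphertext letter (mod 26):
W(22)−B(1)=21 → V
I(8)−L(11)=-3≡23 → X
P(15)−F(5)=10 → K
V(21)−Z(25)=-4≡22 → W
Y(24)−G(6)=18 → S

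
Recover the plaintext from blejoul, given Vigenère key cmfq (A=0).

Repeat the key across the ciphertext: cmfqcmf
b(1)−c(2): -1≡25 → z
l(11)−m(12): -1≡25 → z
e(4)−f(5): -1≡25 → z
j(9)−q(16): -7≡19 → t
o(14)−c(2): 12 → m
u(20)−m(12): 8 → i
l(11)−f(5): 6 → g

zzztmig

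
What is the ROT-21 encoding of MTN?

HOI

M(12): 12+21=33≡7 → H
T(19): 19+21=40≡14 → O
N(13): 13+21=34≡8 → I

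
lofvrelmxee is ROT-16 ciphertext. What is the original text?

vypfbovwhoo

l(11): 11−16=-5≡21 → v
o(14): 14−16=-2≡24 → y
f(5): 5−16=-11≡15 → p
v(21): 21−16=5 → f
r(17): 17−16=1 → b
e(4): 4−16=-12≡14 → o
l(11): 11−16=-5≡21 → v
m(12): 12−16=-4≡22 → w
x(23): 23−16=7 → h
e(4): 4−16=-12≡14 → o
e(4): 4−16=-12≡14 → o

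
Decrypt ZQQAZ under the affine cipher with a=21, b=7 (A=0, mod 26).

The inverse of 21 mod 26 is 5, since 21·5=105≡1. Apply D(y)=5·(y−7) mod 26:
Z(25): 5·(25−7)=90≡12 → M
Q(16): 5·(16−7)=45≡19 → T
Q(16): 5·(16−7)=45≡19 → T
A(0): 5·(0−7)=-35≡17 → R
Z(25): 5·(25−7)=90≡12 → M

MTTRM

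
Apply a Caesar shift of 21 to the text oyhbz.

jtcwu

o(14): 14+21=35≡9 → j
y(24): 24+21=45≡19 → t
h(7): 7+21=28≡2 → c
b(1): 1+21=22 → w
z(25): 25+21=46≡20 → u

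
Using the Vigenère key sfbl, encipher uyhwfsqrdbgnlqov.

mdihxxrcvghydvpg

Repeat the key across the message: sfblsfblsfblsfbl
u(20)+s(18): 38≡12 → m
y(24)+f(5): 29≡3 → d
h(7)+b(1): 8 → i
w(22)+l(11): 33≡7 → h
f(5)+s(18): 23 → x
s(18)+f(5): 23 → x
q(16)+b(1): 17 → r
r(17)+l(11): 28≡2 → c
d(3)+s(18): 21 → v
b(1)+f(5): 6 → g
g(6)+b(1): 7 → h
n(13)+l(11): 24 → y
l(11)+s(18): 29≡3 → d
q(16)+f(5): 21 → v
o(14)+b(1): 15 → p
v(21)+l(11): 32≡6 → g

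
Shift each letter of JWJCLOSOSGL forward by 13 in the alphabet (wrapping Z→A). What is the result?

WJWPYBFBFTY

J(9): 9+13=22 → W
W(22): 22+13=35≡9 → J
J(9): 9+13=22 → W
C(2): 2+13=15 → P
L(11): 11+13=24 → Y
O(14): 14+13=27≡1 → B
S(18): 18+13=31≡5 → F
O(14): 14+13=27≡1 → B
S(18): 18+13=31≡5 → F
G(6): 6+13=19 → T
L(11): 11+13=24 → Y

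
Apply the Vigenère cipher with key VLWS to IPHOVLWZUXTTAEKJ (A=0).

Repeat the key across the message: VLWSVLWSVLWSVLWS
I(8)+V(21): 29≡3 → D
P(15)+L(11): 26≡0 → A
H(7)+W(22): 29≡3 → D
O(14)+S(18): 32≡6 → G
V(21)+V(21): 42≡16 → Q
L(11)+L(11): 22 → W
W(22)+W(22): 44≡18 → S
Z(25)+S(18): 43≡17 → R
U(20)+V(21): 41≡15 → P
X(23)+L(11): 34≡8 → I
T(19)+W(22): 41≡15 → P
T(19)+S(18): 37≡11 → L
A(0)+V(21): 21 → V
E(4)+L(11): 15 → P
K(10)+W(22): 32≡6 → G
J(9)+S(18): 27≡1 → B

DADGQWSRPIPLVPGB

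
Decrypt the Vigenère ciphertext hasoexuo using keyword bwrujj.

gebuvots

Repeat the key across the ciphertext: bwrujjbw
h(7)−b(1): 6 → g
a(0)−w(22): -22≡4 → e
s(18)−r(17): 1 → b
o(14)−u(20): -6≡20 → u
e(4)−j(9): -5≡21 → v
x(23)−j(9): 14 → o
u(20)−b(1): 19 → t
o(14)−w(22): -8≡18 → s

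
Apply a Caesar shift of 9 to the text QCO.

Q(16): 16+9=25 → Z
C(2): 2+9=11 → L
O(14): 14+9=23 → X

ZLX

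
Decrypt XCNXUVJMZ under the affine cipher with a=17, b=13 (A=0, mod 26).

The inverse of 17 mod 26 is 23, since 17·23=391≡1. Apply D(y)=23·(y−13) mod 26:
X(23): 23·(23−13)=230≡22 → W
C(2): 23·(2−13)=-253≡7 → H
N(13): 23·(13−13)=0 → A
X(23): 23·(23−13)=230≡22 → W
U(20): 23·(20−13)=161≡5 → F
V(21): 23·(21−13)=184≡2 → C
J(9): 23·(9−13)=-92≡12 → M
M(12): 23·(12−13)=-23≡3 → D
Z(25): 23·(25−13)=276≡16 → Q

WHAWFCMDQ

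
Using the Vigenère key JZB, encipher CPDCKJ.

LOELJK

Repeat the key across the message: JZBJZB
C(2)+J(9): 11 → L
P(15)+Z(25): 40≡14 → O
D(3)+B(1): 4 → E
C(2)+J(9): 11 → L
K(10)+Z(25): 35≡9 → J
J(9)+B(1): 10 → K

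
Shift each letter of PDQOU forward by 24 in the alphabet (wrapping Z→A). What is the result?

P(15): 15+24=39≡13 → N
D(3): 3+24=27≡1 → B
Q(16): 16+24=40≡14 → O
O(14): 14+24=38≡12 → M
U(20): 20+24=44≡18 → S

NBOMS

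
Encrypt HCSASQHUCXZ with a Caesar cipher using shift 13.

UPFNFDUHPKM

H(7): 7+13=20 → U
C(2): 2+13=15 → P
S(18): 18+13=31≡5 → F
A(0): 0+13=13 → N
S(18): 18+13=31≡5 → F
Q(16): 16+13=29≡3 → D
H(7): 7+13=20 → U
U(20): 20+13=33≡7 → H
C(2): 2+13=15 → P
X(23): 23+13=36≡10 → K
Z(25): 25+13=38≡12 → M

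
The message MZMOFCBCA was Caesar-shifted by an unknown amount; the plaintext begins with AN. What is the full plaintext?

ANACTQPQO

From the crib: M(12)−A(0)=12, so the shift is 12.
Subtract 12 from each ciphertext letter:
M(12): 12−12=0 → A
Z(25): 25−12=13 → N
M(12): 12−12=0 → A
O(14): 14−12=2 → C
F(5): 5−12=-7≡19 → T
C(2): 2−12=-10≡16 → Q
B(1): 1−12=-11≡15 → P
C(2): 2−12=-10≡16 → Q
A(0): 0−12=-12≡14 → O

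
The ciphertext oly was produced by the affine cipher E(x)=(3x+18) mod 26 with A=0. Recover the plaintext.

The inverse of 3 mod 26 is 9, since 3·9=27≡1. Apply D(y)=9·(y−18) mod 26:
o(14): 9·(14−18)=-36≡16 → q
l(11): 9·(11−18)=-63≡15 → p
y(24): 9·(24−18)=54≡2 → c

qpc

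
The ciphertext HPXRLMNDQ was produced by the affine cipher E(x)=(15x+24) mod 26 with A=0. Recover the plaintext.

The inverse of 15 mod 26 is 7, since 15·7=105≡1. Apply D(y)=7·(y−24) mod 26:
H(7): 7·(7−24)=-119≡11 → L
P(15): 7·(15−24)=-63≡15 → P
X(23): 7·(23−24)=-7≡19 → T
R(17): 7·(17−24)=-49≡3 → D
L(11): 7·(11−24)=-91≡13 → N
M(12): 7·(12−24)=-84≡20 → U
N(13): 7·(13−24)=-77≡1 → B
D(3): 7·(3−24)=-147≡9 → J
Q(16): 7·(16−24)=-56≡22 → W

LPTDNUBJW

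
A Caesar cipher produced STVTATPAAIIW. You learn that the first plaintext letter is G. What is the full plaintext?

GHJHOHDOOWWK

From the crib: S(18)−G(6)=12, so the shift is 12.
Subtract 12 from each ciphertext letter:
S(18): 18−12=6 → G
T(19): 19−12=7 → H
V(21): 21−12=9 → J
T(19): 19−12=7 → H
A(0): 0−12=-12≡14 → O
T(19): 19−12=7 → H
P(15): 15−12=3 → D
A(0): 0−12=-12≡14 → O
A(0): 0−12=-12≡14 → O
I(8): 8−12=-4≡22 → W
I(8): 8−12=-4≡22 → W
W(22): 22−12=10 → K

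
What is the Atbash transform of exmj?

e(4) → v(21)
x(23) → c(2)
m(12) → n(13)
j(9) → q(16)

vcnq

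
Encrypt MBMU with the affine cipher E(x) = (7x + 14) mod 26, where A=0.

UVUY

M(12): 7·12+14=98≡20 → U
B(1): 7·1+14=21 → V
M(12): 7·12+14=98≡20 → U
U(20): 7·20+14=154≡24 → Y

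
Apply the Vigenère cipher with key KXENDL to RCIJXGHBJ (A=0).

BZMWARRYN

Repeat the key across the message: KXENDLKXE
R(17)+K(10): 27≡1 → B
C(2)+X(23): 25 → Z
I(8)+E(4): 12 → M
J(9)+N(13): 22 → W
X(23)+D(3): 26≡0 → A
G(6)+L(11): 17 → R
H(7)+K(10): 17 → R
B(1)+X(23): 24 → Y
J(9)+E(4): 13 → N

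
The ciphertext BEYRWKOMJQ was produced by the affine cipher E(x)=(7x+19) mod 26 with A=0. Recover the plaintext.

The inverse of 7 mod 26 is 15, since 7·15=105≡1. Apply D(y)=15·(y−19) mod 26:
B(1): 15·(1−19)=-270≡16 → Q
E(4): 15·(4−19)=-225≡9 → J
Y(24): 15·(24−19)=75≡23 → X
R(17): 15·(17−19)=-30≡22 → W
W(22): 15·(22−19)=45≡19 → T
K(10): 15·(10−19)=-135≡21 → V
O(14): 15·(14−19)=-75≡3 → D
M(12): 15·(12−19)=-105≡25 → Z
J(9): 15·(9−19)=-150≡6 → G
Q(16): 15·(16−19)=-45≡7 → H

QJXWTVDZGH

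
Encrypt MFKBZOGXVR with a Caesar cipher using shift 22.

IBGXVKCTRN

M(12): 12+22=34≡8 → I
F(5): 5+22=27≡1 → B
K(10): 10+22=32≡6 → G
B(1): 1+22=23 → X
Z(25): 25+22=47≡21 → V
O(14): 14+22=36≡10 → K
G(6): 6+22=28≡2 → C
X(23): 23+22=45≡19 → T
V(21): 21+22=43≡17 → R
R(17): 17+22=39≡13 → N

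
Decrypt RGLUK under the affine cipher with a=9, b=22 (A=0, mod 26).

The inverse of 9 mod 26 is 3, since 9·3=27≡1. Apply D(y)=3·(y−22) mod 26:
R(17): 3·(17−22)=-15≡11 → L
G(6): 3·(6−22)=-48≡4 → E
L(11): 3·(11−22)=-33≡19 → T
U(20): 3·(20−22)=-6≡20 → U
K(10): 3·(10−22)=-36≡16 → Q

LETUQ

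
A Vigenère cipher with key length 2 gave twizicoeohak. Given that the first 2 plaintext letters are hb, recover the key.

mv

Subtract each crib letter from the matching ciphertext letter (mod 26):
t(19)−h(7)=12 → m
w(22)−b(1)=21 → v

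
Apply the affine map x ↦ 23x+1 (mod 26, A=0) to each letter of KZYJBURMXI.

XEHAYTCRKD

K(10): 23·10+1=231≡23 → X
Z(25): 23·25+1=576≡4 → E
Y(24): 23·24+1=553≡7 → H
J(9): 23·9+1=208≡0 → A
B(1): 23·1+1=24 → Y
U(20): 23·20+1=461≡19 → T
R(17): 23·17+1=392≡2 → C
M(12): 23·12+1=277≡17 → R
X(23): 23·23+1=530≡10 → K
I(8): 23·8+1=185≡3 → D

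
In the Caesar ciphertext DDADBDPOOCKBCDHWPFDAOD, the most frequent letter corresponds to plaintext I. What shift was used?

21

The most frequent ciphertext letter is D (appears 7 times).
D is position 3; I is position 8.
Shift = -5≡21.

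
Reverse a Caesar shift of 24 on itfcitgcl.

kvhekvien

i(8): 8−24=-16≡10 → k
t(19): 19−24=-5≡21 → v
f(5): 5−24=-19≡7 → h
c(2): 2−24=-22≡4 → e
i(8): 8−24=-16≡10 → k
t(19): 19−24=-5≡21 → v
g(6): 6−24=-18≡8 → i
c(2): 2−24=-22≡4 → e
l(11): 11−24=-13≡13 → n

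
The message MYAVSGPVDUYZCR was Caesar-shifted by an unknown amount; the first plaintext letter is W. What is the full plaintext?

WIKFCQZFNEIJMB

From the crib: M(12)−W(22)=-10≡16, so the shift is 16.
Subtract 16 from each ciphertext letter:
M(12): 12−16=-4≡22 → W
Y(24): 24−16=8 → I
A(0): 0−16=-16≡10 → K
V(21): 21−16=5 → F
S(18): 18−16=2 → C
G(6): 6−16=-10≡16 → Q
P(15): 15−16=-1≡25 → Z
V(21): 21−16=5 → F
D(3): 3−16=-13≡13 → N
U(20): 20−16=4 → E
Y(24): 24−16=8 → I
Z(25): 25−16=9 → J
C(2): 2−16=-14≡12 → M
R(17): 17−16=1 → B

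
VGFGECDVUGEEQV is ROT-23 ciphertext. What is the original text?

V(21): 21−23=-2≡24 → Y
G(6): 6−23=-17≡9 → J
F(5): 5−23=-18≡8 → I
G(6): 6−23=-17≡9 → J
E(4): 4−23=-19≡7 → H
C(2): 2−23=-21≡5 → F
D(3): 3−23=-20≡6 → G
V(21): 21−23=-2≡24 → Y
U(20): 20−23=-3≡23 → X
G(6): 6−23=-17≡9 → J
E(4): 4−23=-19≡7 → H
E(4): 4−23=-19≡7 → H
Q(16): 16−23=-7≡19 → T
V(21): 21−23=-2≡24 → Y

YJIJHFGYXJHHTY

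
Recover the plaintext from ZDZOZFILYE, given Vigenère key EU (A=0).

Repeat the key across the ciphertext: EUEUEUEUEU
Z(25)−E(4): 21 → V
D(3)−U(20): -17≡9 → J
Z(25)−E(4): 21 → V
O(14)−U(20): -6≡20 → U
Z(25)−E(4): 21 → V
F(5)−U(20): -15≡11 → L
I(8)−E(4): 4 → E
L(11)−U(20): -9≡17 → R
Y(24)−E(4): 20 → U
E(4)−U(20): -16≡10 → K

VJVUVLERUK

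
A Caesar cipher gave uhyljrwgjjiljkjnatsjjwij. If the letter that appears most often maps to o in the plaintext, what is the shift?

21

The most frequent ciphertext letter is j (appears 8 times).
j is position 9; o is position 14.
Shift = -5≡21.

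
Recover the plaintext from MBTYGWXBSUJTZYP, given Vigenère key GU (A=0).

GHNEACRHMADZTEJ

Repeat the key across the ciphertext: GUGUGUGUGUGUGUG
M(12)−G(6): 6 → G
B(1)−U(20): -19≡7 → H
T(19)−G(6): 13 → N
Y(24)−U(20): 4 → E
G(6)−G(6): 0 → A
W(22)−U(20): 2 → C
X(23)−G(6): 17 → R
B(1)−U(20): -19≡7 → H
S(18)−G(6): 12 → M
U(20)−U(20): 0 → A
J(9)−G(6): 3 → D
T(19)−U(20): -1≡25 → Z
Z(25)−G(6): 19 → T
Y(24)−U(20): 4 → E
P(15)−G(6): 9 → J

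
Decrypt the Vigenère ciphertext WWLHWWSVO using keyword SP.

EHTSEHAGW

Repeat the key across the ciphertext: SPSPSPSPS
W(22)−S(18): 4 → E
W(22)−P(15): 7 → H
L(11)−S(18): -7≡19 → T
H(7)−P(15): -8≡18 → S
W(22)−S(18): 4 → E
W(22)−P(15): 7 → H
S(18)−S(18): 0 → A
V(21)−P(15): 6 → G
O(14)−S(18): -4≡22 → W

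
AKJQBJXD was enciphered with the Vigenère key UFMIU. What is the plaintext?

Repeat the key across the ciphertext: UFMIUUFM
A(0)−U(20): -20≡6 → G
K(10)−F(5): 5 → F
J(9)−M(12): -3≡23 → X
Q(16)−I(8): 8 → I
B(1)−U(20): -19≡7 → H
J(9)−U(20): -11≡15 → P
X(23)−F(5): 18 → S
D(3)−M(12): -9≡17 → R

GFXIHPSR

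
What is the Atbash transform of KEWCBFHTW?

PVDXYUSGD

K(10) → P(15)
E(4) → V(21)
W(22) → D(3)
C(2) → X(23)
B(1) → Y(24)
F(5) → U(20)
H(7) → S(18)
T(19) → G(6)
W(22) → D(3)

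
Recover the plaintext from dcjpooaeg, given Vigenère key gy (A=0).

Repeat the key across the ciphertext: gygygygyg
d(3)−g(6): -3≡23 → x
c(2)−y(24): -22≡4 → e
j(9)−g(6): 3 → d
p(15)−y(24): -9≡17 → r
o(14)−g(6): 8 → i
o(14)−y(24): -10≡16 → q
a(0)−g(6): -6≡20 → u
e(4)−y(24): -20≡6 → g
g(6)−g(6): 0 → a

xedriquga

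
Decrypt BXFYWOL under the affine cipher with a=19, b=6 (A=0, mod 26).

XFPQUKD

The inverse of 19 mod 26 is 11, since 19·11=209≡1. Apply D(y)=11·(y−6) mod 26:
B(1): 11·(1−6)=-55≡23 → X
X(23): 11·(23−6)=187≡5 → F
F(5): 11·(5−6)=-11≡15 → P
Y(24): 11·(24−6)=198≡16 → Q
W(22): 11·(22−6)=176≡20 → U
O(14): 11·(14−6)=88≡10 → K
L(11): 11·(11−6)=55≡3 → D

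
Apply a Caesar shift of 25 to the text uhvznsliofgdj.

tguymrkhnefci

u(20): 20+25=45≡19 → t
h(7): 7+25=32≡6 → g
v(21): 21+25=46≡20 → u
z(25): 25+25=50≡24 → y
n(13): 13+25=38≡12 → m
s(18): 18+25=43≡17 → r
l(11): 11+25=36≡10 → k
i(8): 8+25=33≡7 → h
o(14): 14+25=39≡13 → n
f(5): 5+25=30≡4 → e
g(6): 6+25=31≡5 → f
d(3): 3+25=28≡2 → c
j(9): 9+25=34≡8 → i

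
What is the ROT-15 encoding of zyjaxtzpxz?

z(25): 25+15=40≡14 → o
y(24): 24+15=39≡13 → n
j(9): 9+15=24 → y
a(0): 0+15=15 → p
x(23): 23+15=38≡12 → m
t(19): 19+15=34≡8 → i
z(25): 25+15=40≡14 → o
p(15): 15+15=30≡4 → e
x(23): 23+15=38≡12 → m
z(25): 25+15=40≡14 → o

onypmioemo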